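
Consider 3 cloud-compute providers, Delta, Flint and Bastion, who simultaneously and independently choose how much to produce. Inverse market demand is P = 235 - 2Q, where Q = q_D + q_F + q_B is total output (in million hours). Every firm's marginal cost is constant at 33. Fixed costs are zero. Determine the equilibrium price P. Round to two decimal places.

83.50

A representative firm's profit is π_i = q_i(235 - 2Q) - 33q_i.
First-order condition (treating rivals' output as given): 202 - 4q_i - 2·Σ_{j≠i} q_j = 0.
By symmetry each firm produces the same amount; substituting Σ_{j≠i} q_j = 2q_i yields q_i = 202/8 = 101/4.
Total output Q = 303/4, so price P = 235 - 2·(303/4) = 167/2.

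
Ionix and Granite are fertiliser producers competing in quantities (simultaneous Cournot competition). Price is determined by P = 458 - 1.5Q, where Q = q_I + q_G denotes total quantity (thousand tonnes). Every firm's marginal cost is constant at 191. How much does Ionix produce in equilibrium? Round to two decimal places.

Each firm earns π_i = (458 - 1.5Q)q_i - 191q_i.
First-order condition (treating rivals' output as given): 267 - 3q_i - (3/2)q_j = 0.
With identical firms every q_j equals q_i, so q_j = q_i and 267 = (9/2)q_i, giving q_i = 178/3.

59.33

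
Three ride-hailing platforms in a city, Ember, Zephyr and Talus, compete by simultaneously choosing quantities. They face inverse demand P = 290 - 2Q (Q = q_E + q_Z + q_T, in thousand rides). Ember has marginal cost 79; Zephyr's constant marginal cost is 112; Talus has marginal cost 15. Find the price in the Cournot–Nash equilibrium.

Ember's profit: π_E = (290 - 2Q)q_E - (79q_E). Setting ∂π_E/∂q_E = 0: 211 - 4q_E - 2(q_Z + q_T) = 0.
Zephyr's first-order condition: 178 - 4q_Z - 2(q_E + q_T) = 0.
Talus's profit: π_T = (290 - 2Q)q_T - (15q_T). Setting ∂π_T/∂q_T = 0: 275 - 4q_T - 2(q_E + q_Z) = 0.
Adding the 3 conditions: 664 − 4Q − 4Q = 0, i.e. Q = 83.
Back-substituting: q_E = (211 − 166)/2 = 45/2, q_Z = (178 − 166)/2 = 6, q_T = (275 − 166)/2 = 109/2.
Total output Q = 83, so price P = 290 - 2·83 = 124.

124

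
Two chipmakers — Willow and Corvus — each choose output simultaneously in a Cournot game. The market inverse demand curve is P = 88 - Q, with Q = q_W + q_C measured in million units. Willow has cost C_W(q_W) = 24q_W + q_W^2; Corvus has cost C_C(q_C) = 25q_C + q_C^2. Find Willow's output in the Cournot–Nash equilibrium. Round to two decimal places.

Willow's profit: π_W = (88 - Q)q_W - (24q_W + q_W²). Setting ∂π_W/∂q_W = 0: 64 - 4q_W - (q_C) = 0.
Corvus's first-order condition: 63 - 4q_C - (q_W) = 0.
Rearranging gives the reaction functions q_W = (64 - q_C)/4 and q_C = (63 - q_W)/4.
Substituting one into the other gives q_W = 193/15 and q_C = 188/15.

12.87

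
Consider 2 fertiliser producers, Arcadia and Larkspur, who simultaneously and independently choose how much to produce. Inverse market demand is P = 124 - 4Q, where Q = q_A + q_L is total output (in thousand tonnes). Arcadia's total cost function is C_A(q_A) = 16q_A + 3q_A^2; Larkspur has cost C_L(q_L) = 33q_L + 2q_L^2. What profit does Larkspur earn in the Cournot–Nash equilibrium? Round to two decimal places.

Arcadia's profit: π_A = (124 - 4Q)q_A - (16q_A + 3q_A²). Setting ∂π_A/∂q_A = 0: 108 - 14q_A - 4(q_L) = 0.
Larkspur's profit: π_L = (124 - 4Q)q_L - (33q_L + 2q_L²). Setting ∂π_L/∂q_L = 0: 91 - 12q_L - 4(q_A) = 0.
Rearranging gives the reaction functions q_A = (108 - 4q_L)/14 and q_L = (91 - 4q_A)/12.
Substituting one into the other gives q_A = 233/38 and q_L = 421/76.
Price P = 124 - 4·(887/76) = 1469/19.
Larkspur's profit: (1469/19)·(421/76) - 33·(421/76) - 2(421/76)² = 184.1146.

184.11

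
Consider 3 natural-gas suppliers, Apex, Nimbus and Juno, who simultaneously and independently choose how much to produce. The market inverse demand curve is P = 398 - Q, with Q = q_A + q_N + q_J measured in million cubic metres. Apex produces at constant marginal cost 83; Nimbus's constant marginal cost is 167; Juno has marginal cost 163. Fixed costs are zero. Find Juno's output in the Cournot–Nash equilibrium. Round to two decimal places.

39.75

Apex's profit: π_A = (398 - Q)q_A - (83q_A). Setting ∂π_A/∂q_A = 0: 315 - 2q_A - (q_N + q_J) = 0.
Nimbus's first-order condition: 231 - 2q_N - (q_A + q_J) = 0.
Juno's first-order condition: 235 - 2q_J - (q_A + q_N) = 0.
Adding the 3 first-order conditions: 781 − 4Q = 0, so Q = 781/4.
Back-substituting: q_A = (315 − 781/4) = 479/4, q_N = (231 − 781/4) = 143/4, q_J = (235 − 781/4) = 159/4.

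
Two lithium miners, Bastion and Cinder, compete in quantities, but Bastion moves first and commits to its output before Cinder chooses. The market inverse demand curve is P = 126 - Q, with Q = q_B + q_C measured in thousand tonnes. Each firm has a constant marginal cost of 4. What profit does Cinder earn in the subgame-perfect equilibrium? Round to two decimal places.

Solve by backward induction. Given q_B, the follower Cinder maximises π_C = (126 - q_B - q_C)q_C - 4q_C.
Setting the follower's marginal profit to zero, 122 - q_B - 2q_C = 0, i.e. q_C = (122 - q_B)/2.
Bastion substitutes q_C(q_B) into its own profit: π_B = q_B(126 - q_B - (122 - q_B)/2) - 4q_B = (65 - (1/2)q_B)q_B - 4q_B.
The leader's first-order condition 61 - q_B = 0 yields q_B = 61.
Then q_C = (122 - 61)/2 = 61/2.
Price P = 126 - 183/2 = 69/2.
Cinder's profit: (69/2 - 4)·(61/2) = 930.2500.

930.25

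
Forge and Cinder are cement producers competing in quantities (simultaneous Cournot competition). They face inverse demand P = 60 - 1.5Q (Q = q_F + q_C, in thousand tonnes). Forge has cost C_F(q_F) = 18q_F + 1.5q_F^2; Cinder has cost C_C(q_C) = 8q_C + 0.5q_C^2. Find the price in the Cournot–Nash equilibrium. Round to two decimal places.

36.62

Forge's profit: π_F = (60 - 1.5Q)q_F - (18q_F + (3/2)q_F²). Setting ∂π_F/∂q_F = 0: 42 - 6q_F - (3/2)(q_C) = 0.
Cinder's profit: π_C = (60 - 1.5Q)q_C - (8q_C + (1/2)q_C²). Setting ∂π_C/∂q_C = 0: 52 - 4q_C - (3/2)(q_F) = 0.
Rearranging gives the reaction functions q_F = (42 - (3/2)q_C)/6 and q_C = (52 - (3/2)q_F)/4.
Substituting one into the other gives q_F = 120/29 and q_C = 332/29.
Total output Q = 452/29, so price P = 60 - (3/2)·(452/29) = 1062/29.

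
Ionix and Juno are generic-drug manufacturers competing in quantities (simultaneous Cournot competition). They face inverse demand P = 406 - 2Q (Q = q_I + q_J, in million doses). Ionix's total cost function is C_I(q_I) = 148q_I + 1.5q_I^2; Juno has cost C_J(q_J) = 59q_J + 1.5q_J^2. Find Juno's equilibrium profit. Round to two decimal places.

6325.18

Ionix's profit: π_I = (406 - 2Q)q_I - (148q_I + (3/2)q_I²). Setting ∂π_I/∂q_I = 0: 258 - 7q_I - 2(q_J) = 0.
Juno's profit: π_J = (406 - 2Q)q_J - (59q_J + (3/2)q_J²). Setting ∂π_J/∂q_J = 0: 347 - 7q_J - 2(q_I) = 0.
So q_I = (258 - 2q_J)/7 and q_J = (347 - 2q_I)/7.
Substituting one into the other gives q_I = 1112/45 and q_J = 1913/45.
Price P = 406 - 2·(605/9) = 271.5556.
Juno's profit: 271.5556·(1913/45) - 59·(1913/45) - (3/2)(1913/45)² = 6325.1810.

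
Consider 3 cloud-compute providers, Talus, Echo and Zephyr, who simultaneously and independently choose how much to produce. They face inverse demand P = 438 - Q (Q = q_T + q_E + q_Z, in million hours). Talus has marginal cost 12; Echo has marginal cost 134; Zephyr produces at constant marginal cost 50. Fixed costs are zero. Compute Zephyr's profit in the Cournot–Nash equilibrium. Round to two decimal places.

Talus's profit: π_T = (438 - Q)q_T - (12q_T). Setting ∂π_T/∂q_T = 0: 426 - 2q_T - (q_E + q_Z) = 0.
Echo's first-order condition: 304 - 2q_E - (q_T + q_Z) = 0.
Zephyr's first-order condition: 388 - 2q_Z - (q_T + q_E) = 0.
Summing all 3 equations gives 1118 − 4Q = 0, hence Q = 559/2.
Back-substituting: q_T = (426 − 559/2) = 293/2, q_E = (304 − 559/2) = 49/2, q_Z = (388 − 559/2) = 217/2.
Price P = 438 - 559/2 = 317/2.
Zephyr's profit: (317/2 - 50)·(217/2) = 11772.2500.

11772.25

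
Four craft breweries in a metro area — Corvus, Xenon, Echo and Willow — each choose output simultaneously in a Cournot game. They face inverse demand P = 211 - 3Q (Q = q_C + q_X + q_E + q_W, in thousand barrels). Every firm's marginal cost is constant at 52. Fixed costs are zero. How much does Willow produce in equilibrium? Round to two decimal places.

Each firm earns π_i = (211 - 3Q)q_i - 52q_i.
Setting ∂π_i/∂q_i = 0 with rivals' quantities fixed: 159 - 6q_i - 3·Σ_{j≠i} q_j = 0.
By symmetry each firm produces the same amount; substituting Σ_{j≠i} q_j = 3q_i yields q_i = 159/15 = 53/5.

10.60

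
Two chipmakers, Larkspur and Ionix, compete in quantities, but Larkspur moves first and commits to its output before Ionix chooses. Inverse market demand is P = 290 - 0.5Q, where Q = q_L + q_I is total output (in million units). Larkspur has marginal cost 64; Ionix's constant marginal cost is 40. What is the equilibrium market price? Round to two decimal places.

Solve by backward induction. Given q_L, the follower Ionix maximises π_I = (290 - (1/2)q_L - (1/2)q_I)q_I - 40q_I.
Setting the follower's marginal profit to zero, 250 - (1/2)q_L - q_I = 0, i.e. q_I = (250 - (1/2)q_L).
The leader anticipates this reaction. Substituting into P = 290 - 0.5Q gives P = 165 - (1/4)q_L, so π_L = (165 - (1/4)q_L)q_L - 64q_L.
The leader's first-order condition 101 - (1/2)q_L = 0 yields q_L = 202.
Then q_I = (250 - (1/2)·202) = 149.
Total output Q = 351, so price P = 290 - (1/2)·351 = 229/2.

114.50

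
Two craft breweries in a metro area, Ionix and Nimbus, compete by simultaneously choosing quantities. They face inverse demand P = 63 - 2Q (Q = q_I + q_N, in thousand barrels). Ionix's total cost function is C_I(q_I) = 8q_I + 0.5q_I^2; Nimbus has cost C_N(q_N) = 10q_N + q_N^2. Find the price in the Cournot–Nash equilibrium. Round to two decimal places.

33.85

Ionix's profit: π_I = (63 - 2Q)q_I - (8q_I + (1/2)q_I²). Setting ∂π_I/∂q_I = 0: 55 - 5q_I - 2(q_N) = 0.
Nimbus's profit: π_N = (63 - 2Q)q_N - (10q_N + q_N²). Setting ∂π_N/∂q_N = 0: 53 - 6q_N - 2(q_I) = 0.
Best responses: q_I = (55 - 2q_N)/5, q_N = (53 - 2q_I)/6.
Substituting one into the other gives q_I = 112/13 and q_N = 155/26.
Total output Q = 379/26, so price P = 63 - 2·(379/26) = 440/13.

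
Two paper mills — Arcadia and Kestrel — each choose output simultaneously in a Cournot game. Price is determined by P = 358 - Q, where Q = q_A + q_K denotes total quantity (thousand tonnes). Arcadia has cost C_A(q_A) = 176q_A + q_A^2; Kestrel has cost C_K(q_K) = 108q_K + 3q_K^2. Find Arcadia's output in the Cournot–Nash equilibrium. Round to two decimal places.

38.90

Arcadia's profit: π_A = (358 - Q)q_A - (176q_A + q_A²). Setting ∂π_A/∂q_A = 0: 182 - 4q_A - (q_K) = 0.
Kestrel's first-order condition: 250 - 8q_K - (q_A) = 0.
Best responses: q_A = (182 - q_K)/4, q_K = (250 - q_A)/8.
Solving the pair: q_A = 1206/31, q_K = 818/31.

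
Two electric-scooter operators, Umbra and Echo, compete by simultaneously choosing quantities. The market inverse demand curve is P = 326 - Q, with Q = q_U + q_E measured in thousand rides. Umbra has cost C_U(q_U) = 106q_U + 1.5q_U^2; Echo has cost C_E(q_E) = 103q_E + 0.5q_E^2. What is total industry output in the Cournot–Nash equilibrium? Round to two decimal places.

95.14

Umbra's profit: π_U = (326 - Q)q_U - (106q_U + (3/2)q_U²). Setting ∂π_U/∂q_U = 0: 220 - 5q_U - (q_E) = 0.
Echo's first-order condition: 223 - 3q_E - (q_U) = 0.
So q_U = (220 - q_E)/5 and q_E = (223 - q_U)/3.
Solving the pair: q_U = 437/14, q_E = 895/14.
Total output Q = 437/14 + 895/14 = 666/7.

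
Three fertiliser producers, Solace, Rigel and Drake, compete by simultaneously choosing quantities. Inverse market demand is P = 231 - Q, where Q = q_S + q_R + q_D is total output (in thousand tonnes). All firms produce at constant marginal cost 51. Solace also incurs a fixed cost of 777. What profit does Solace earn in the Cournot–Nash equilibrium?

Each firm earns π_i = (231 - Q)q_i - 51q_i.
Setting ∂π_i/∂q_i = 0 with rivals' quantities fixed: 180 - 2q_i - Σ_{j≠i} q_j = 0.
By symmetry each firm produces the same amount; substituting Σ_{j≠i} q_j = 2q_i yields q_i = 180/4 = 45.
Price P = 231 - 135 = 96.
Solace's profit: (96 - 51)·45 - 777 = 1248.

1248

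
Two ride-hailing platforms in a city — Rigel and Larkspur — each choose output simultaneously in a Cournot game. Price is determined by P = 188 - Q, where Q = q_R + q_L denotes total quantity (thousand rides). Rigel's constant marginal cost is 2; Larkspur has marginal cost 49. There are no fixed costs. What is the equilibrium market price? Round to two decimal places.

Rigel's profit: π_R = (188 - Q)q_R - (2q_R). Setting ∂π_R/∂q_R = 0: 186 - 2q_R - (q_L) = 0.
Larkspur's first-order condition: 139 - 2q_L - (q_R) = 0.
Best responses: q_R = (186 - q_L)/2, q_L = (139 - q_R)/2.
Substituting one into the other gives q_R = 233/3 and q_L = 92/3.
Total output Q = 325/3, so price P = 188 - 325/3 = 239/3.

79.67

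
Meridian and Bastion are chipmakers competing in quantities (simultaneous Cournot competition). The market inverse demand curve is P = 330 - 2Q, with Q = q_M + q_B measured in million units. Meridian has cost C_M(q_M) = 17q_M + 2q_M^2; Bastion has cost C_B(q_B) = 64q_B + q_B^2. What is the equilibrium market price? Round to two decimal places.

200.55

Meridian's profit: π_M = (330 - 2Q)q_M - (17q_M + 2q_M²). Setting ∂π_M/∂q_M = 0: 313 - 8q_M - 2(q_B) = 0.
Bastion's profit: π_B = (330 - 2Q)q_B - (64q_B + q_B²). Setting ∂π_B/∂q_B = 0: 266 - 6q_B - 2(q_M) = 0.
Rearranging gives the reaction functions q_M = (313 - 2q_B)/8 and q_B = (266 - 2q_M)/6.
Solving the pair: q_M = 673/22, q_B = 751/22.
Total output Q = 712/11, so price P = 330 - 2·(712/11) = 200.5455.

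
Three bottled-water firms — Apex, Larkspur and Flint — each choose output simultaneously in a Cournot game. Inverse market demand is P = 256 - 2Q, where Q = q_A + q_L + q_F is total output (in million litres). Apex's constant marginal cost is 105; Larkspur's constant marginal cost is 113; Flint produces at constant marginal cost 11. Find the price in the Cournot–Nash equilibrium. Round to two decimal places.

Apex's profit: π_A = (256 - 2Q)q_A - (105q_A). Setting ∂π_A/∂q_A = 0: 151 - 4q_A - 2(q_L + q_F) = 0.
Larkspur's profit: π_L = (256 - 2Q)q_L - (113q_L). Setting ∂π_L/∂q_L = 0: 143 - 4q_L - 2(q_A + q_F) = 0.
Flint's profit: π_F = (256 - 2Q)q_F - (11q_F). Setting ∂π_F/∂q_F = 0: 245 - 4q_F - 2(q_A + q_L) = 0.
Summing all 3 equations gives 539 − 8Q = 0, hence Q = 539/8.
Back-substituting: q_A = (151 − 539/4)/2 = 65/8, q_L = (143 − 539/4)/2 = 33/8, q_F = (245 − 539/4)/2 = 441/8.
Total output Q = 539/8, so price P = 256 - 2·(539/8) = 485/4.

121.25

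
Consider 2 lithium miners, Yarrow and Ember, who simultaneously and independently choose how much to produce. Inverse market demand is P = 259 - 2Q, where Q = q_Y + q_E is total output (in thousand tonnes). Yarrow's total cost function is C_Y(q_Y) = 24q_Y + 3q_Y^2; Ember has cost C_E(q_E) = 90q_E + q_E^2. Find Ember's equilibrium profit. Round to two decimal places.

Yarrow's profit: π_Y = (259 - 2Q)q_Y - (24q_Y + 3q_Y²). Setting ∂π_Y/∂q_Y = 0: 235 - 10q_Y - 2(q_E) = 0.
Ember's profit: π_E = (259 - 2Q)q_E - (90q_E + q_E²). Setting ∂π_E/∂q_E = 0: 169 - 6q_E - 2(q_Y) = 0.
So q_Y = (235 - 2q_E)/10 and q_E = (169 - 2q_Y)/6.
Solving the pair: q_Y = 134/7, q_E = 305/14.
Price P = 259 - 2·(573/14) = 1240/7.
Ember's profit: (1240/7)·(305/14) - 90·(305/14) - (305/14)² = 1423.8520.

1423.85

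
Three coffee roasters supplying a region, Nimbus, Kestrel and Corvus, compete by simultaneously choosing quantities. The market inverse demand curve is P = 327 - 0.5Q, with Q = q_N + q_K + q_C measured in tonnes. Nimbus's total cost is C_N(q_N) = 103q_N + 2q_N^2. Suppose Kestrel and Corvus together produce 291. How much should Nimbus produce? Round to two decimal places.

With rivals' combined output fixed at 291, Nimbus's profit is π_N = (327 - (1/2)·291 - (1/2)q_N)q_N - (103q_N + 2q_N²) = (363/2 - (1/2)q_N)q_N - (103q_N + 2q_N²).
∂π_N/∂q_N = 157/2 - 5q_N = 0, so q_N = 157/10.

15.70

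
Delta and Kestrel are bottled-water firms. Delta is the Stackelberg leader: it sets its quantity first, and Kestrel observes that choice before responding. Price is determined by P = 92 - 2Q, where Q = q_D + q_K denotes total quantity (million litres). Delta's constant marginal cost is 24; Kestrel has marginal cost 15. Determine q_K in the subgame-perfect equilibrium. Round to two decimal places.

11.88

The follower Kestrel best-responds to any q_D: π_K = (92 - 2Q)q_K - 15q_K.
Follower FOC: 77 - 2q_D - 4q_K = 0, so q_K(q_D) = (77 - 2q_D)/4.
The leader anticipates this reaction. Substituting into P = 92 - 2Q gives P = 107/2 - q_D, so π_D = (107/2 - q_D)q_D - 24q_D.
The leader's first-order condition 59/2 - 2q_D = 0 yields q_D = 59/4.
Then q_K = (77 - 2·(59/4))/4 = 95/8.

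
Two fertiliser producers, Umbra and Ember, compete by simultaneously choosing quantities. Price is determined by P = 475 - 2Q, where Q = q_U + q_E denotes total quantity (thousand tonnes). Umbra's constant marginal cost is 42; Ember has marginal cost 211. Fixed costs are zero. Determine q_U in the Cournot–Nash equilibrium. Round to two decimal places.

Umbra's profit: π_U = (475 - 2Q)q_U - (42q_U). Setting ∂π_U/∂q_U = 0: 433 - 4q_U - 2(q_E) = 0.
Ember's profit: π_E = (475 - 2Q)q_E - (211q_E). Setting ∂π_E/∂q_E = 0: 264 - 4q_E - 2(q_U) = 0.
Rearranging gives the reaction functions q_U = (433 - 2q_E)/4 and q_E = (264 - 2q_U)/4.
Solving the pair: q_U = 301/3, q_E = 95/6.

100.33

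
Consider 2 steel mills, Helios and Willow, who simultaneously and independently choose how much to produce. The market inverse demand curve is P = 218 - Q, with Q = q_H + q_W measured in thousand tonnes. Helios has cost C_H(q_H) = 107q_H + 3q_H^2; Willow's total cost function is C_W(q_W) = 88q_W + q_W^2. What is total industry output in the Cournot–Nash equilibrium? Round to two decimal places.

40.10

Helios's profit: π_H = (218 - Q)q_H - (107q_H + 3q_H²). Setting ∂π_H/∂q_H = 0: 111 - 8q_H - (q_W) = 0.
Willow's first-order condition: 130 - 4q_W - (q_H) = 0.
So q_H = (111 - q_W)/8 and q_W = (130 - q_H)/4.
Substituting one into the other gives q_H = 314/31 and q_W = 929/31.
Total output Q = 314/31 + 929/31 = 1243/31.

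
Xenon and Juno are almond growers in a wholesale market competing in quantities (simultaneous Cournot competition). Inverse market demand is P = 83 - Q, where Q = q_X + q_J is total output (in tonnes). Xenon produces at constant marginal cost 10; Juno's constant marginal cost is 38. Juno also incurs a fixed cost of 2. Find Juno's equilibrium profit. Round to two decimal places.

Xenon's profit: π_X = (83 - Q)q_X - (10q_X). Setting ∂π_X/∂q_X = 0: 73 - 2q_X - (q_J) = 0.
Juno's first-order condition: 45 - 2q_J - (q_X) = 0.
Best responses: q_X = (73 - q_J)/2, q_J = (45 - q_X)/2.
Substituting one into the other gives q_X = 101/3 and q_J = 17/3.
Price P = 83 - 118/3 = 131/3.
Juno's profit: (131/3 - 38)·(17/3) - 2 = 271/9.

30.11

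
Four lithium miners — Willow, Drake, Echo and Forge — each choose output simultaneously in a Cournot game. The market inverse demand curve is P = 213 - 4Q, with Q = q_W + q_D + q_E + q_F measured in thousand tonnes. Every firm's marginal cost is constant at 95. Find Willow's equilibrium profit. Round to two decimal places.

139.24

A representative firm's profit is π_i = q_i(213 - 4Q) - 95q_i.
First-order condition (treating rivals' output as given): 118 - 8q_i - 4·Σ_{j≠i} q_j = 0.
With identical firms every q_j equals q_i, so Σ_{j≠i} q_j = 3q_i and 118 = 20q_i, giving q_i = 59/10.
Price P = 213 - 4·(118/5) = 593/5.
Willow's profit: (593/5 - 95)·(59/10) = 139.2400.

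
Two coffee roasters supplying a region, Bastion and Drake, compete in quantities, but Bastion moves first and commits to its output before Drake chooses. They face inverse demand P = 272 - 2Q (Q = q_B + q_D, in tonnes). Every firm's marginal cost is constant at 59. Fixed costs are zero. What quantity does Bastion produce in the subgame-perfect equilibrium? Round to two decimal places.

The follower Drake best-responds to any q_B: π_D = (272 - 2Q)q_D - 59q_D.
Follower FOC: 213 - 2q_B - 4q_D = 0, so q_D(q_B) = (213 - 2q_B)/4.
Bastion substitutes q_D(q_B) into its own profit: π_B = q_B(272 - 2q_B - (213 - 2q_B)/2) - 59q_B = (331/2 - q_B)q_B - 59q_B.
Maximising: ∂π_B/∂q_B = 213/2 - 2q_B = 0, giving q_B = 213/4.
Then q_D = (213 - 2·(213/4))/4 = 213/8.

53.25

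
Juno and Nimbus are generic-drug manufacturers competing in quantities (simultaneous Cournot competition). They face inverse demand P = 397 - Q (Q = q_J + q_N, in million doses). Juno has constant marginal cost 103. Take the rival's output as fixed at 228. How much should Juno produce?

33

With the rival's output fixed at 228, Juno's profit is π_J = (397 - 228 - q_J)q_J - (103q_J) = (169 - q_J)q_J - (103q_J).
∂π_J/∂q_J = 66 - 2q_J = 0, so q_J = 33.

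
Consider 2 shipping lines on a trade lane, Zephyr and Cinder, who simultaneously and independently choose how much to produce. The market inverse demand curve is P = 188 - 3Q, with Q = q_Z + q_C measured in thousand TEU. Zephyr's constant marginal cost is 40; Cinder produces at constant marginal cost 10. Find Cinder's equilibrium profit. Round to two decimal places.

Zephyr's profit: π_Z = (188 - 3Q)q_Z - (40q_Z). Setting ∂π_Z/∂q_Z = 0: 148 - 6q_Z - 3(q_C) = 0.
Cinder's profit: π_C = (188 - 3Q)q_C - (10q_C). Setting ∂π_C/∂q_C = 0: 178 - 6q_C - 3(q_Z) = 0.
Rearranging gives the reaction functions q_Z = (148 - 3q_C)/6 and q_C = (178 - 3q_Z)/6.
Substituting one into the other gives q_Z = 118/9 and q_C = 208/9.
Price P = 188 - 3·(326/9) = 238/3.
Cinder's profit: (238/3 - 10)·(208/9) = 1602.3704.

1602.37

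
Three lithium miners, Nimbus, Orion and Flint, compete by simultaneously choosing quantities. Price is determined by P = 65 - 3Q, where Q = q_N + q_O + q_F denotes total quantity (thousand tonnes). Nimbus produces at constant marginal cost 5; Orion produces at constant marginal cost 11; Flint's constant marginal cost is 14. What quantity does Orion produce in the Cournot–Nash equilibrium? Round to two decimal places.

4.25

Nimbus's profit: π_N = (65 - 3Q)q_N - (5q_N). Setting ∂π_N/∂q_N = 0: 60 - 6q_N - 3(q_O + q_F) = 0.
Orion's first-order condition: 54 - 6q_O - 3(q_N + q_F) = 0.
Flint's first-order condition: 51 - 6q_F - 3(q_N + q_O) = 0.
Adding the 3 conditions: 165 − 6Q − 6Q = 0, i.e. Q = 55/4.
Back-substituting: q_N = (60 − 165/4)/3 = 25/4, q_O = (54 − 165/4)/3 = 17/4, q_F = (51 − 165/4)/3 = 13/4.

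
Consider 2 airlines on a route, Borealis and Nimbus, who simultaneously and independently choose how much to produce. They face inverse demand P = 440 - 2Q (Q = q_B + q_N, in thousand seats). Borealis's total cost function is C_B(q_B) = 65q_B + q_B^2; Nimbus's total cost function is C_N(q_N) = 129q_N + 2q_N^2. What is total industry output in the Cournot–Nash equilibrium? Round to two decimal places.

Borealis's profit: π_B = (440 - 2Q)q_B - (65q_B + q_B²). Setting ∂π_B/∂q_B = 0: 375 - 6q_B - 2(q_N) = 0.
Nimbus's first-order condition: 311 - 8q_N - 2(q_B) = 0.
Best responses: q_B = (375 - 2q_N)/6, q_N = (311 - 2q_B)/8.
Substituting one into the other gives q_B = 1189/22 and q_N = 279/11.
Total output Q = 1189/22 + 279/11 = 1747/22.

79.41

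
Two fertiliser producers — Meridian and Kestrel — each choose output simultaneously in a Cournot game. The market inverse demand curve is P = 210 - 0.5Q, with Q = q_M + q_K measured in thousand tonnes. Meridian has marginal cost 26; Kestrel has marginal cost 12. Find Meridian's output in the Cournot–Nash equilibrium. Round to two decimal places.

113.33

Meridian's profit: π_M = (210 - 0.5Q)q_M - (26q_M). Setting ∂π_M/∂q_M = 0: 184 - q_M - (1/2)(q_K) = 0.
Kestrel's first-order condition: 198 - q_K - (1/2)(q_M) = 0.
Best responses: q_M = (184 - (1/2)q_K), q_K = (198 - (1/2)q_M).
Substituting one into the other gives q_M = 340/3 and q_K = 424/3.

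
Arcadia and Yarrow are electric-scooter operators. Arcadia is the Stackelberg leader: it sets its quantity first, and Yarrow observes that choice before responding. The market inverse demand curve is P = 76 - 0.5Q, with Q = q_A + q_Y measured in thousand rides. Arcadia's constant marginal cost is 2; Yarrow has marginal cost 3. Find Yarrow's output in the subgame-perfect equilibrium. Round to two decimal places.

35.50

The follower Yarrow best-responds to any q_A: π_Y = (76 - 0.5Q)q_Y - 3q_Y.
Follower FOC: 73 - (1/2)q_A - q_Y = 0, so q_Y(q_A) = (73 - (1/2)q_A).
Arcadia substitutes q_Y(q_A) into its own profit: π_A = q_A(76 - (1/2)q_A - (73 - (1/2)q_A)/2) - 2q_A = (79/2 - (1/4)q_A)q_A - 2q_A.
Maximising: ∂π_A/∂q_A = 75/2 - (1/2)q_A = 0, giving q_A = 75.
Then q_Y = (73 - (1/2)·75) = 71/2.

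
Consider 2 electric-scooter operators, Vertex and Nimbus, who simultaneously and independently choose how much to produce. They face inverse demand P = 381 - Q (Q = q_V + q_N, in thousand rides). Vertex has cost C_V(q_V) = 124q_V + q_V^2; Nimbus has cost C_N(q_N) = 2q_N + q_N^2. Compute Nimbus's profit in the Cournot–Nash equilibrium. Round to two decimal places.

Vertex's profit: π_V = (381 - Q)q_V - (124q_V + q_V²). Setting ∂π_V/∂q_V = 0: 257 - 4q_V - (q_N) = 0.
Nimbus's first-order condition: 379 - 4q_N - (q_V) = 0.
Best responses: q_V = (257 - q_N)/4, q_N = (379 - q_V)/4.
Solving the pair: q_V = 649/15, q_N = 1259/15.
Price P = 381 - 636/5 = 1269/5.
Nimbus's profit: (1269/5)·(1259/15) - 2·(1259/15) - (1259/15)² = 14089.6089.

14089.61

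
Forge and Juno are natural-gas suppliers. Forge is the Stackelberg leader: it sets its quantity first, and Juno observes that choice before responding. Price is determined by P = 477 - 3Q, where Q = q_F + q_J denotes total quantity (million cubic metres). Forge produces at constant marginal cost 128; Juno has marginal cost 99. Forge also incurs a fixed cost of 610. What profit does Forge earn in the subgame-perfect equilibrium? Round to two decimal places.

3656.67

Solve by backward induction. Given q_F, the follower Juno maximises π_J = (477 - 3q_F - 3q_J)q_J - 99q_J.
Setting the follower's marginal profit to zero, 378 - 3q_F - 6q_J = 0, i.e. q_J = (378 - 3q_F)/6.
Forge substitutes q_J(q_F) into its own profit: π_F = q_F(477 - 3q_F - (378 - 3q_F)/2) - 128q_F = (288 - (3/2)q_F)q_F - 128q_F.
Leader FOC: 160 - 3q_F = 0, so q_F = 160/3.
Then q_J = (378 - 3·(160/3))/6 = 109/3.
Price P = 477 - 3·(269/3) = 208.
Forge's profit: (208 - 128)·(160/3) - 610 = 3656.6667.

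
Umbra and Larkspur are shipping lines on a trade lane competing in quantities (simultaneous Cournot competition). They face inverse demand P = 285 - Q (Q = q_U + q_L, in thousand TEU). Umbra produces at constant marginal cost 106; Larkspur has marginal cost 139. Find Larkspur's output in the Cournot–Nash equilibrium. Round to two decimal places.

37.67

Umbra's profit: π_U = (285 - Q)q_U - (106q_U). Setting ∂π_U/∂q_U = 0: 179 - 2q_U - (q_L) = 0.
Larkspur's profit: π_L = (285 - Q)q_L - (139q_L). Setting ∂π_L/∂q_L = 0: 146 - 2q_L - (q_U) = 0.
So q_U = (179 - q_L)/2 and q_L = (146 - q_U)/2.
Substituting one into the other gives q_U = 212/3 and q_L = 113/3.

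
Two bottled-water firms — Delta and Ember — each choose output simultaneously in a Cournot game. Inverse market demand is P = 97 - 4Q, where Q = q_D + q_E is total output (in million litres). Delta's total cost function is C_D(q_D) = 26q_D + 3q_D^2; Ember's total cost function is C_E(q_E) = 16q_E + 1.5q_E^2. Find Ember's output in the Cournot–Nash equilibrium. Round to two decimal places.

6.16

Delta's profit: π_D = (97 - 4Q)q_D - (26q_D + 3q_D²). Setting ∂π_D/∂q_D = 0: 71 - 14q_D - 4(q_E) = 0.
Ember's first-order condition: 81 - 11q_E - 4(q_D) = 0.
Rearranging gives the reaction functions q_D = (71 - 4q_E)/14 and q_E = (81 - 4q_D)/11.
Solving the pair: q_D = 457/138, q_E = 425/69.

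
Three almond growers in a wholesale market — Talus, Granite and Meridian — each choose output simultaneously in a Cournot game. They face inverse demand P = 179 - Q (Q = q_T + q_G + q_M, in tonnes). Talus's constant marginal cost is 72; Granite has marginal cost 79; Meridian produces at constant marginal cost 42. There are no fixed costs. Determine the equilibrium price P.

93

Talus's profit: π_T = (179 - Q)q_T - (72q_T). Setting ∂π_T/∂q_T = 0: 107 - 2q_T - (q_G + q_M) = 0.
Granite's profit: π_G = (179 - Q)q_G - (79q_G). Setting ∂π_G/∂q_G = 0: 100 - 2q_G - (q_T + q_M) = 0.
Meridian's profit: π_M = (179 - Q)q_M - (42q_M). Setting ∂π_M/∂q_M = 0: 137 - 2q_M - (q_T + q_G) = 0.
Adding the 3 conditions: 344 − 2Q − 2Q = 0, i.e. Q = 86.
Back-substituting: q_T = (107 − 86) = 21, q_G = (100 − 86) = 14, q_M = (137 − 86) = 51.
Total output Q = 86, so price P = 179 - 86 = 93.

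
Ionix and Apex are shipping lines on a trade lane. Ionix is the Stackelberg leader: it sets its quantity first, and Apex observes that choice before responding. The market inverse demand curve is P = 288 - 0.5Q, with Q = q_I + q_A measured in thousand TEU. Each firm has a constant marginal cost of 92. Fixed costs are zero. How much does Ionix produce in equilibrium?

The follower Apex best-responds to any q_I: π_A = (288 - 0.5Q)q_A - 92q_A.
∂π_A/∂q_A = 196 - (1/2)q_I - q_A = 0 gives the reaction function q_A = (196 - (1/2)q_I).
Ionix substitutes q_A(q_I) into its own profit: π_I = q_I(288 - (1/2)q_I - (196 - (1/2)q_I)/2) - 92q_I = (190 - (1/4)q_I)q_I - 92q_I.
The leader's first-order condition 98 - (1/2)q_I = 0 yields q_I = 196.
Then q_A = (196 - (1/2)·196) = 98.

196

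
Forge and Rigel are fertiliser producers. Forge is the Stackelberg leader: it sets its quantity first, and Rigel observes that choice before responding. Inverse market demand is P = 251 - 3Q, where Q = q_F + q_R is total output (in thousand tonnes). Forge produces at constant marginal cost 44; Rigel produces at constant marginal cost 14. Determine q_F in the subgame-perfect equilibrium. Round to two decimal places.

Solve by backward induction. Given q_F, the follower Rigel maximises π_R = (251 - 3q_F - 3q_R)q_R - 14q_R.
∂π_R/∂q_R = 237 - 3q_F - 6q_R = 0 gives the reaction function q_R = (237 - 3q_F)/6.
The leader anticipates this reaction. Substituting into P = 251 - 3Q gives P = 265/2 - (3/2)q_F, so π_F = (265/2 - (3/2)q_F)q_F - 44q_F.
Leader FOC: 177/2 - 3q_F = 0, so q_F = 59/2.
Then q_R = (237 - 3·(59/2))/6 = 99/4.

29.50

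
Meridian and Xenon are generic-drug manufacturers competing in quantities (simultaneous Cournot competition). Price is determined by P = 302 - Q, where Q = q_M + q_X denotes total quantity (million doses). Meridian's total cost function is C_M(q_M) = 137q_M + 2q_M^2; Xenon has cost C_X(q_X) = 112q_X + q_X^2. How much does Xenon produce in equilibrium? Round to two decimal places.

42.39

Meridian's profit: π_M = (302 - Q)q_M - (137q_M + 2q_M²). Setting ∂π_M/∂q_M = 0: 165 - 6q_M - (q_X) = 0.
Xenon's first-order condition: 190 - 4q_X - (q_M) = 0.
So q_M = (165 - q_X)/6 and q_X = (190 - q_M)/4.
Substituting one into the other gives q_M = 470/23 and q_X = 975/23.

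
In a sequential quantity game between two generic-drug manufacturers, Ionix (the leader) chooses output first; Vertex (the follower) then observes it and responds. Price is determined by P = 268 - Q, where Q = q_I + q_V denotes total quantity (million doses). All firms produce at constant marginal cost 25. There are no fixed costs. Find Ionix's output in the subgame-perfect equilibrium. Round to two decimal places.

121.50

Solve by backward induction. Given q_I, the follower Vertex maximises π_V = (268 - q_I - q_V)q_V - 25q_V.
Setting the follower's marginal profit to zero, 243 - q_I - 2q_V = 0, i.e. q_V = (243 - q_I)/2.
The leader anticipates this reaction. Substituting into P = 268 - Q gives P = 293/2 - (1/2)q_I, so π_I = (293/2 - (1/2)q_I)q_I - 25q_I.
Leader FOC: 243/2 - q_I = 0, so q_I = 243/2.
Then q_V = (243 - 243/2)/2 = 243/4.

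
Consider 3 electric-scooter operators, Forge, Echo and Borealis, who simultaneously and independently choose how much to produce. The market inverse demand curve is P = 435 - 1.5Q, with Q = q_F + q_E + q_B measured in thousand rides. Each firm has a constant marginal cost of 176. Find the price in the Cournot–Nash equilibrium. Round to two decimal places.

Each firm earns π_i = (435 - 1.5Q)q_i - 176q_i.
First-order condition (treating rivals' output as given): 259 - 3q_i - (3/2)·Σ_{j≠i} q_j = 0.
With identical firms every q_j equals q_i, so Σ_{j≠i} q_j = 2q_i and 259 = 6q_i, giving q_i = 259/6.
Total output Q = 259/2, so price P = 435 - (3/2)·(259/2) = 963/4.

240.75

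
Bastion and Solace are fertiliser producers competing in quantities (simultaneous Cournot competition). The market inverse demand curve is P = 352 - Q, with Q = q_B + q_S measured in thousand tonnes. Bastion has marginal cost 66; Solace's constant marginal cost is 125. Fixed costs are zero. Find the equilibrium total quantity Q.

171

Bastion's profit: π_B = (352 - Q)q_B - (66q_B). Setting ∂π_B/∂q_B = 0: 286 - 2q_B - (q_S) = 0.
Solace's profit: π_S = (352 - Q)q_S - (125q_S). Setting ∂π_S/∂q_S = 0: 227 - 2q_S - (q_B) = 0.
So q_B = (286 - q_S)/2 and q_S = (227 - q_B)/2.
Substituting one into the other gives q_B = 115 and q_S = 56.
Total output Q = 115 + 56 = 171.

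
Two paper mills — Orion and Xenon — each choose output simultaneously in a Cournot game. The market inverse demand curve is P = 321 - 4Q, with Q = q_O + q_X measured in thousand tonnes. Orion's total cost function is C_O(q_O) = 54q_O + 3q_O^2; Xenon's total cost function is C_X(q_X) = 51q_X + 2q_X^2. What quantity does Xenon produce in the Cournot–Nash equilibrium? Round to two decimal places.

17.84

Orion's profit: π_O = (321 - 4Q)q_O - (54q_O + 3q_O²). Setting ∂π_O/∂q_O = 0: 267 - 14q_O - 4(q_X) = 0.
Xenon's profit: π_X = (321 - 4Q)q_X - (51q_X + 2q_X²). Setting ∂π_X/∂q_X = 0: 270 - 12q_X - 4(q_O) = 0.
Rearranging gives the reaction functions q_O = (267 - 4q_X)/14 and q_X = (270 - 4q_O)/12.
Substituting one into the other gives q_O = 531/38 and q_X = 339/19.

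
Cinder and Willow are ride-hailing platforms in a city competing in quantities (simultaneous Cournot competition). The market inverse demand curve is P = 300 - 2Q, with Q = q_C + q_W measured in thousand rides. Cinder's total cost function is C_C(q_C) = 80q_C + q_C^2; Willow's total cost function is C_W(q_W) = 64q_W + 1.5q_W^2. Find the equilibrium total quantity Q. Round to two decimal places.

Cinder's profit: π_C = (300 - 2Q)q_C - (80q_C + q_C²). Setting ∂π_C/∂q_C = 0: 220 - 6q_C - 2(q_W) = 0.
Willow's profit: π_W = (300 - 2Q)q_W - (64q_W + (3/2)q_W²). Setting ∂π_W/∂q_W = 0: 236 - 7q_W - 2(q_C) = 0.
Rearranging gives the reaction functions q_C = (220 - 2q_W)/6 and q_W = (236 - 2q_C)/7.
Solving the pair: q_C = 534/19, q_W = 488/19.
Total output Q = 534/19 + 488/19 = 1022/19.

53.79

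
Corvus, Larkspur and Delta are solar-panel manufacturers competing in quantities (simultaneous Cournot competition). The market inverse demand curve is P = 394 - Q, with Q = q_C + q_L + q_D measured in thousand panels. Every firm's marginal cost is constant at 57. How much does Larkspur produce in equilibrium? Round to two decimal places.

84.25

A representative firm's profit is π_i = q_i(394 - Q) - 57q_i.
Setting ∂π_i/∂q_i = 0 with rivals' quantities fixed: 337 - 2q_i - Σ_{j≠i} q_j = 0.
With identical firms every q_j equals q_i, so Σ_{j≠i} q_j = 2q_i and 337 = 4q_i, giving q_i = 337/4.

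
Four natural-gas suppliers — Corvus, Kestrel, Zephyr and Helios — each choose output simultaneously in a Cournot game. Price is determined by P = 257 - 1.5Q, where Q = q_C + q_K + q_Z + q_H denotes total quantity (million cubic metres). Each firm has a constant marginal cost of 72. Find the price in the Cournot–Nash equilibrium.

A representative firm's profit is π_i = q_i(257 - 1.5Q) - 72q_i.
Setting ∂π_i/∂q_i = 0 with rivals' quantities fixed: 185 - 3q_i - (3/2)·Σ_{j≠i} q_j = 0.
With identical firms every q_j equals q_i, so Σ_{j≠i} q_j = 3q_i and 185 = (15/2)q_i, giving q_i = 74/3.
Total output Q = 296/3, so price P = 257 - (3/2)·(296/3) = 109.

109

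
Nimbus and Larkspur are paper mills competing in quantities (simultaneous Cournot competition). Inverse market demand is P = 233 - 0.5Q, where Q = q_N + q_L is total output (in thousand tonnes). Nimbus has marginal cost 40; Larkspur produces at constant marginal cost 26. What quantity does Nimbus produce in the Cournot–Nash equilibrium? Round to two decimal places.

Nimbus's profit: π_N = (233 - 0.5Q)q_N - (40q_N). Setting ∂π_N/∂q_N = 0: 193 - q_N - (1/2)(q_L) = 0.
Larkspur's profit: π_L = (233 - 0.5Q)q_L - (26q_L). Setting ∂π_L/∂q_L = 0: 207 - q_L - (1/2)(q_N) = 0.
So q_N = (193 - (1/2)q_L) and q_L = (207 - (1/2)q_N).
Solving the pair: q_N = 358/3, q_L = 442/3.

119.33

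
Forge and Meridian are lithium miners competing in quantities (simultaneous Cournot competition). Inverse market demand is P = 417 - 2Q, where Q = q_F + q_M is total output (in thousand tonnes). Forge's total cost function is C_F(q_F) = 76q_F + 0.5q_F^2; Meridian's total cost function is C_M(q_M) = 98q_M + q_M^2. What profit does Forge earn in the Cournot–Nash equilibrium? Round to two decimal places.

7331.60

Forge's profit: π_F = (417 - 2Q)q_F - (76q_F + (1/2)q_F²). Setting ∂π_F/∂q_F = 0: 341 - 5q_F - 2(q_M) = 0.
Meridian's profit: π_M = (417 - 2Q)q_M - (98q_M + q_M²). Setting ∂π_M/∂q_M = 0: 319 - 6q_M - 2(q_F) = 0.
Rearranging gives the reaction functions q_F = (341 - 2q_M)/5 and q_M = (319 - 2q_F)/6.
Substituting one into the other gives q_F = 704/13 and q_M = 913/26.
Price P = 417 - 2·89.2692 = 238.4615.
Forge's profit: 238.4615·(704/13) - 76·(704/13) - (1/2)(704/13)² = 7331.5976.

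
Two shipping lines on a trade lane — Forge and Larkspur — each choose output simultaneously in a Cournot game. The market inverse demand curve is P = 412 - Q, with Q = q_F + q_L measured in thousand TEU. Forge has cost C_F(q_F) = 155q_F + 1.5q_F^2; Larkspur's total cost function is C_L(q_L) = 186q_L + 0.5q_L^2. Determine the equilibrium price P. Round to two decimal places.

Forge's profit: π_F = (412 - Q)q_F - (155q_F + (3/2)q_F²). Setting ∂π_F/∂q_F = 0: 257 - 5q_F - (q_L) = 0.
Larkspur's profit: π_L = (412 - Q)q_L - (186q_L + (1/2)q_L²). Setting ∂π_L/∂q_L = 0: 226 - 3q_L - (q_F) = 0.
Rearranging gives the reaction functions q_F = (257 - q_L)/5 and q_L = (226 - q_F)/3.
Solving the pair: q_F = 545/14, q_L = 873/14.
Total output Q = 709/7, so price P = 412 - 709/7 = 310.7143.

310.71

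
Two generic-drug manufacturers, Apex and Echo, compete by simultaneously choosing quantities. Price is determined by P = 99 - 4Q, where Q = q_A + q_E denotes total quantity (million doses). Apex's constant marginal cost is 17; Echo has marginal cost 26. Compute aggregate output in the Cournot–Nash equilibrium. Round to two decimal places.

Apex's profit: π_A = (99 - 4Q)q_A - (17q_A). Setting ∂π_A/∂q_A = 0: 82 - 8q_A - 4(q_E) = 0.
Echo's first-order condition: 73 - 8q_E - 4(q_A) = 0.
So q_A = (82 - 4q_E)/8 and q_E = (73 - 4q_A)/8.
Substituting one into the other gives q_A = 91/12 and q_E = 16/3.
Total output Q = 91/12 + 16/3 = 155/12.

12.92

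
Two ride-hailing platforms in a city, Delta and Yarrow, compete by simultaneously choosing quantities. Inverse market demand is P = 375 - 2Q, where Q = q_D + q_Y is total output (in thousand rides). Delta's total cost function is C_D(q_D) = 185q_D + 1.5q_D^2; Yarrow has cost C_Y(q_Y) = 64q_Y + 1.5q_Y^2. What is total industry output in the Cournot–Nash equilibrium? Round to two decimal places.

Delta's profit: π_D = (375 - 2Q)q_D - (185q_D + (3/2)q_D²). Setting ∂π_D/∂q_D = 0: 190 - 7q_D - 2(q_Y) = 0.
Yarrow's first-order condition: 311 - 7q_Y - 2(q_D) = 0.
Best responses: q_D = (190 - 2q_Y)/7, q_Y = (311 - 2q_D)/7.
Substituting one into the other gives q_D = 236/15 and q_Y = 599/15.
Total output Q = 236/15 + 599/15 = 167/3.

55.67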